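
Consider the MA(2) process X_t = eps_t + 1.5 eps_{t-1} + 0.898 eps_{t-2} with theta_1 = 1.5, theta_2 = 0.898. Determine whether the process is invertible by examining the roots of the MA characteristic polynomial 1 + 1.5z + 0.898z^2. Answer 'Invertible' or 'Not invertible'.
\text{Invertible}

The MA(q) characteristic polynomial is P(z) = 1 + 1.5z + 0.898z^2.
Invertibility requires all roots to lie outside the unit circle, i.e. |z| > 1 for every root.
Set 1 + (1.5) z + (0.898) z^2 = 0, i.e. a z^2 + b z + c = 0 with a = 0.898, b = 1.5, c = 1.
Discriminant D = b^2 - 4ac = (1.5)^2 - 4*(0.898)*1 = 2.25 - (3.592) = -1.342.
D < 0, so the roots are the complex-conjugate pair z = (-b +/- i sqrt(-D)) / (2a) = -0.8352 +/- 0.645i.
For a conjugate pair |z|^2 = z * conj(z) = (product of roots) = c/a = 1/(0.898) = 1.113586, so |z| = sqrt(1.113586) = 1.0553 for both roots.
Moduli of all roots: 1.0553, 1.0553.
All moduli strictly greater than 1? Yes.
Verdict: Invertible.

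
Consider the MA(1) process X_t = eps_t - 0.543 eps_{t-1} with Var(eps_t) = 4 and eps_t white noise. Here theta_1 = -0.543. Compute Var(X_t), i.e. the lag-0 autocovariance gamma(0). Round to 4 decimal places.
\gamma(0) = 5.1794

For an MA(q) process X_t = eps_t + sum_i theta_i eps_{t-i} with
Var(eps_t) = sigma^2, the variance is
  gamma(0) = sigma^2 * (1 + sum_i theta_i^2).
  sum_i theta_i^2 = (-0.543)^2 = 0.294849.
  gamma(0) = 4 * (1 + 0.294849) = 4 * 1.294849 = 5.179396, which rounds to 5.1794.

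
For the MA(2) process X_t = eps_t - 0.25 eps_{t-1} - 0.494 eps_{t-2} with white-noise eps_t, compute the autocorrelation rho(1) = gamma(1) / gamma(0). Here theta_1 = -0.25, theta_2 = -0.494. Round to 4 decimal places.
\rho(1) = -0.0968

For an MA(q) process with theta_0 = 1, the autocovariance is
  gamma(k) = sigma^2 * sum_{i=0..q-k} theta_i * theta_{i+k},
and rho(k) = gamma(k) / gamma(0). Sigma^2 cancels.
  numerator   = (1)*(-0.25) + (-0.25)*(-0.494) = -0.1265.
  denominator = (1)^2 + (-0.25)^2 + (-0.494)^2 = 1.306536.
  rho(1) = -0.1265 / 1.306536 = -0.0968.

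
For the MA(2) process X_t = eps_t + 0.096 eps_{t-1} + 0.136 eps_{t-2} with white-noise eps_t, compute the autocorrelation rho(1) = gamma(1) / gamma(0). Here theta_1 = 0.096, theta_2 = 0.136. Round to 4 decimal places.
\rho(1) = 0.1061

For an MA(q) process with theta_0 = 1, the autocovariance is
  gamma(k) = sigma^2 * sum_{i=0..q-k} theta_i * theta_{i+k},
and rho(k) = gamma(k) / gamma(0). Sigma^2 cancels.
  numerator   = (1)*(0.096) + (0.096)*(0.136) = 0.109056.
  denominator = (1)^2 + (0.096)^2 + (0.136)^2 = 1.027712.
  rho(1) = 0.109056 / 1.027712 = 0.1061.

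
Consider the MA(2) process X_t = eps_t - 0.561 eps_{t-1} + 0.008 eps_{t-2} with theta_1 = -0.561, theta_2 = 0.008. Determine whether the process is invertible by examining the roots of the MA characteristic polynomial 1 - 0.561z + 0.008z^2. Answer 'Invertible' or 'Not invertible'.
\text{Invertible}

The MA(q) characteristic polynomial is P(z) = 1 - 0.561z + 0.008z^2.
Invertibility requires all roots to lie outside the unit circle, i.e. |z| > 1 for every root.
Set 1 + (-0.561) z + (0.008) z^2 = 0, i.e. a z^2 + b z + c = 0 with a = 0.008, b = -0.561, c = 1.
Discriminant D = b^2 - 4ac = (-0.561)^2 - 4*(0.008)*1 = 0.314721 - (0.032) = 0.282721.
D >= 0, so the roots are real: z = (-b +/- sqrt(D)) / (2a) = (0.561 +/- 0.531715) / (0.016).
  z_1 = (0.561 + 0.531715) / (0.016) = 68.2947,   |z_1| = 68.2947.
  z_2 = (0.561 - 0.531715) / (0.016) = 1.8303,   |z_2| = 1.8303.
Moduli of all roots: 68.2947, 1.8303.
All moduli strictly greater than 1? Yes.
Verdict: Invertible.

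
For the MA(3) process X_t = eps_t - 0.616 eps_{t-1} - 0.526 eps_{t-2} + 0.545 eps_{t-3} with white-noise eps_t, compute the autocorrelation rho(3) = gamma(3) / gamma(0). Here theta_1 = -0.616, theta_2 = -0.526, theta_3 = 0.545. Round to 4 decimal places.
\rho(3) = 0.2790

For an MA(q) process with theta_0 = 1, the autocovariance is
  gamma(k) = sigma^2 * sum_{i=0..q-k} theta_i * theta_{i+k},
and rho(k) = gamma(k) / gamma(0). Sigma^2 cancels.
  numerator   = (1)*(0.545) = 0.545.
  denominator = (1)^2 + (-0.616)^2 + (-0.526)^2 + (0.545)^2 = 1.953157.
  rho(3) = 0.545 / 1.953157 = 0.2790.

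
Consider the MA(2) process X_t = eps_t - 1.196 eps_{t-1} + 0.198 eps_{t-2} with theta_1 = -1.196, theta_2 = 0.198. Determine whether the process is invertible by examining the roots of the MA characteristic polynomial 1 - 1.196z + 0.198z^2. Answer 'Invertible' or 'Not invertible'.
\text{Invertible}

The MA(q) characteristic polynomial is P(z) = 1 - 1.196z + 0.198z^2.
Invertibility requires all roots to lie outside the unit circle, i.e. |z| > 1 for every root.
Set 1 + (-1.196) z + (0.198) z^2 = 0, i.e. a z^2 + b z + c = 0 with a = 0.198, b = -1.196, c = 1.
Discriminant D = b^2 - 4ac = (-1.196)^2 - 4*(0.198)*1 = 1.430416 - (0.792) = 0.638416.
D >= 0, so the roots are real: z = (-b +/- sqrt(D)) / (2a) = (1.196 +/- 0.799009) / (0.396).
  z_1 = (1.196 + 0.799009) / (0.396) = 5.0379,   |z_1| = 5.0379.
  z_2 = (1.196 - 0.799009) / (0.396) = 1.0025,   |z_2| = 1.0025.
Moduli of all roots: 5.0379, 1.0025.
All moduli strictly greater than 1? Yes.
Verdict: Invertible.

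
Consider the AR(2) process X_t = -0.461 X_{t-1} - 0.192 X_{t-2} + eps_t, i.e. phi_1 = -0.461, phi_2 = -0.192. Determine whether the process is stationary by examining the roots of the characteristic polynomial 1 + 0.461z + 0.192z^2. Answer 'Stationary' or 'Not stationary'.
\text{Stationary}

The AR(p) characteristic polynomial is P(z) = 1 + 0.461z + 0.192z^2.
Stationarity requires all roots to lie outside the unit circle, i.e. |z| > 1 for every root.
Set 1 + (0.461) z + (0.192) z^2 = 0, i.e. a z^2 + b z + c = 0 with a = 0.192, b = 0.461, c = 1.
Discriminant D = b^2 - 4ac = (0.461)^2 - 4*(0.192)*1 = 0.212521 - (0.768) = -0.555479.
D < 0, so the roots are the complex-conjugate pair z = (-b +/- i sqrt(-D)) / (2a) = -1.2005 +/- 1.9409i.
For a conjugate pair |z|^2 = z * conj(z) = (product of roots) = c/a = 1/(0.192) = 5.208333, so |z| = sqrt(5.208333) = 2.2822 for both roots.
Moduli of all roots: 2.2822, 2.2822.
All moduli strictly greater than 1? Yes.
Verdict: Stationary.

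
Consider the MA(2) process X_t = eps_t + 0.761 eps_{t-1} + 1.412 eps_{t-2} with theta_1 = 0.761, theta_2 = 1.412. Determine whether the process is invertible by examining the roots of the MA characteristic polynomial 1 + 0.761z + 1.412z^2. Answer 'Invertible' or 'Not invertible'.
\text{Not invertible}

The MA(q) characteristic polynomial is P(z) = 1 + 0.761z + 1.412z^2.
Invertibility requires all roots to lie outside the unit circle, i.e. |z| > 1 for every root.
Set 1 + (0.761) z + (1.412) z^2 = 0, i.e. a z^2 + b z + c = 0 with a = 1.412, b = 0.761, c = 1.
Discriminant D = b^2 - 4ac = (0.761)^2 - 4*(1.412)*1 = 0.579121 - (5.648) = -5.068879.
D < 0, so the roots are the complex-conjugate pair z = (-b +/- i sqrt(-D)) / (2a) = -0.2695 +/- 0.7972i.
For a conjugate pair |z|^2 = z * conj(z) = (product of roots) = c/a = 1/(1.412) = 0.708215, so |z| = sqrt(0.708215) = 0.8416 for both roots.
Moduli of all roots: 0.8416, 0.8416.
All moduli strictly greater than 1? No.
Verdict: Not invertible.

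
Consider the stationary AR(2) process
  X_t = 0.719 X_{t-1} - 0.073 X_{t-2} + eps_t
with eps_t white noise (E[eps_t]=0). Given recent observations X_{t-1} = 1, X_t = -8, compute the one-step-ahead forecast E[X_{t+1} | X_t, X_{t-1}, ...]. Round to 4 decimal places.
E[X_{t+1} \mid \mathcal F_t] = -5.8250

For an AR(p) model X_t = c + sum_i phi_i X_{t-i} + eps_t, the
one-step-ahead conditional mean is
  E[X_{t+1} | X_t, ...] = c + sum_i phi_i X_{t+1-i}.
Substitute known values:
  E[X_{t+1} | ...] = (0.719) * (-8) + (-0.073) * (1)
                   = -5.8250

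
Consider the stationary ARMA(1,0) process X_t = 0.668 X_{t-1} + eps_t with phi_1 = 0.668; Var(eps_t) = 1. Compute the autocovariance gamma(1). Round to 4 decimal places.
\gamma(1) = 1.2063

Multiply the model equation by X_{t-k} and take expectations. With theta_0 = psi_0 = 1 and psi_j the MA(infinity) weights, this gives
  gamma(k) - sum_i phi_i gamma(k-i) = c_k,
  c_k = sigma^2 * sum_{j=k..q} theta_j psi_{j-k}   (c_k = 0 for k > q),
using gamma(-m) = gamma(m).
Pure AR (q = 0): c_0 = sigma^2 = 1, c_k = 0 for k >= 1.
Equations for k = 0 and k = 1 (AR order 1):
  gamma(0) = phi_1 gamma(1) + c_0
  gamma(1) = phi_1 gamma(0) + c_1
Substituting the second into the first: gamma(0) (1 - phi_1^2) = c_0 + phi_1 c_1, so
  gamma(0) = c_0 / (1 - phi_1^2) = 1 / (1 - (0.668)^2) = 1 / 0.553776 = 1.805784.
  gamma(1) = phi_1 gamma(0) = (0.668)(1.805784) = 1.206264.
Therefore gamma(1) = 1.2063 (to 4 decimal places).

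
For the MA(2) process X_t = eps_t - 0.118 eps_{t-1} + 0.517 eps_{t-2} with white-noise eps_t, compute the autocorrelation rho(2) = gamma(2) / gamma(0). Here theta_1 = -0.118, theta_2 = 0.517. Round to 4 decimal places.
\rho(2) = 0.4035

For an MA(q) process with theta_0 = 1, the autocovariance is
  gamma(k) = sigma^2 * sum_{i=0..q-k} theta_i * theta_{i+k},
and rho(k) = gamma(k) / gamma(0). Sigma^2 cancels.
  numerator   = (1)*(0.517) = 0.517.
  denominator = (1)^2 + (-0.118)^2 + (0.517)^2 = 1.281213.
  rho(2) = 0.517 / 1.281213 = 0.4035.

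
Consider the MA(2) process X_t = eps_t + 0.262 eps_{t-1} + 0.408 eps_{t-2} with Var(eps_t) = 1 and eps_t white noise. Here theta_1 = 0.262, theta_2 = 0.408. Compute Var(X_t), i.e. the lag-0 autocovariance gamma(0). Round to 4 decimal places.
\gamma(0) = 1.2351

For an MA(q) process X_t = eps_t + sum_i theta_i eps_{t-i} with
Var(eps_t) = sigma^2, the variance is
  gamma(0) = sigma^2 * (1 + sum_i theta_i^2).
  sum_i theta_i^2 = (0.262)^2 + (0.408)^2 = 0.068644 + 0.166464 = 0.235108.
  gamma(0) = 1 * (1 + 0.235108) = 1 * 1.235108 = 1.235108, which rounds to 1.2351.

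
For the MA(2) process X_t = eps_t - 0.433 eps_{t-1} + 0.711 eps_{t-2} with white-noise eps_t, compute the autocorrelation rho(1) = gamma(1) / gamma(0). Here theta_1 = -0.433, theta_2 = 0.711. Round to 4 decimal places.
\rho(1) = -0.4376

For an MA(q) process with theta_0 = 1, the autocovariance is
  gamma(k) = sigma^2 * sum_{i=0..q-k} theta_i * theta_{i+k},
and rho(k) = gamma(k) / gamma(0). Sigma^2 cancels.
  numerator   = (1)*(-0.433) + (-0.433)*(0.711) = -0.740863.
  denominator = (1)^2 + (-0.433)^2 + (0.711)^2 = 1.69301.
  rho(1) = -0.740863 / 1.69301 = -0.4376.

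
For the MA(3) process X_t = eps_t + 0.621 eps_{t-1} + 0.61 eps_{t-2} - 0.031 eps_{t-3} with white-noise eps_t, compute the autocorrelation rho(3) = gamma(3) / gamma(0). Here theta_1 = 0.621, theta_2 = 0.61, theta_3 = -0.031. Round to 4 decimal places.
\rho(3) = -0.0176

For an MA(q) process with theta_0 = 1, the autocovariance is
  gamma(k) = sigma^2 * sum_{i=0..q-k} theta_i * theta_{i+k},
and rho(k) = gamma(k) / gamma(0). Sigma^2 cancels.
  numerator   = (1)*(-0.031) = -0.031.
  denominator = (1)^2 + (0.621)^2 + (0.61)^2 + (-0.031)^2 = 1.758702.
  rho(3) = -0.031 / 1.758702 = -0.0176.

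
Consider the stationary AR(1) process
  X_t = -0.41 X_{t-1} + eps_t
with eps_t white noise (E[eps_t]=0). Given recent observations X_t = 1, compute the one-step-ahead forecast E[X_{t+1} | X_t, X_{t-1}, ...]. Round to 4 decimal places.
E[X_{t+1} \mid \mathcal F_t] = -0.4100

For an AR(p) model X_t = c + sum_i phi_i X_{t-i} + eps_t, the
one-step-ahead conditional mean is
  E[X_{t+1} | X_t, ...] = c + sum_i phi_i X_{t+1-i}.
Substitute known values:
  E[X_{t+1} | ...] = (-0.41) * (1)
                   = -0.4100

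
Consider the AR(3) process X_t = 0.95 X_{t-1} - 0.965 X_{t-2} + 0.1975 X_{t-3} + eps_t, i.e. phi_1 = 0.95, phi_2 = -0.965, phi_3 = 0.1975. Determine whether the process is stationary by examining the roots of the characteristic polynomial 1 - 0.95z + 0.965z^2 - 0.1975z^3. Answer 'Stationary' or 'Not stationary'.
\text{Stationary}

The AR(p) characteristic polynomial is P(z) = 1 - 0.95z + 0.965z^2 - 0.1975z^3.
Stationarity requires all roots to lie outside the unit circle, i.e. |z| > 1 for every root.
Degree 3: look for a simple real root z0 first, then factor out (1 - z/z0) and solve the remaining quadratic.
Testing z0 = 4: P(4) = 1 + (-0.95)(4) + (0.965)(4)^2 + (-0.1975)(4)^3
  = 1 + (-3.8) + (15.44) + (-12.64) = 0.  So z_0 = 4 is a root, |z_0| = 4.
Divide out the factor (1 - 0.25 z) = (1 - z/z0) (since 1/z0 = 0.25):
  P(z) = (1 - 0.25 z)(1 + (-0.7) z + (0.79) z^2)
  [check: z-coef -0.7 - (0.25) = -0.95; z^2-coef 0.79 - (0.25)(-0.7) = 0.965; z^3-coef -(0.25)(0.79) = -0.1975.]
Remaining roots from the quadratic factor 1 + (-0.7) z + (0.79) z^2:
  Set 1 + (-0.7) z + (0.79) z^2 = 0, i.e. a z^2 + b z + c = 0 with a = 0.79, b = -0.7, c = 1.
  Discriminant D = b^2 - 4ac = (-0.7)^2 - 4*(0.79)*1 = 0.49 - (3.16) = -2.67.
  D < 0, so the roots are the complex-conjugate pair z = (-b +/- i sqrt(-D)) / (2a) = 0.443 +/- 1.0342i.
  For a conjugate pair |z|^2 = z * conj(z) = (product of roots) = c/a = 1/(0.79) = 1.265823, so |z| = sqrt(1.265823) = 1.1251 for both roots.
Moduli of all roots: 4.0000, 1.1251, 1.1251.
All moduli strictly greater than 1? Yes.
Verdict: Stationary.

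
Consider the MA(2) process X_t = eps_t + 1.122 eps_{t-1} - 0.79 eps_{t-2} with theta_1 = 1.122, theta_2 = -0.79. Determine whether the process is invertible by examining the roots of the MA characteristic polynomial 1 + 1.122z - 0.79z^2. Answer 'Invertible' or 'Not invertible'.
\text{Not invertible}

The MA(q) characteristic polynomial is P(z) = 1 + 1.122z - 0.79z^2.
Invertibility requires all roots to lie outside the unit circle, i.e. |z| > 1 for every root.
Set 1 + (1.122) z + (-0.79) z^2 = 0, i.e. a z^2 + b z + c = 0 with a = -0.79, b = 1.122, c = 1.
Discriminant D = b^2 - 4ac = (1.122)^2 - 4*(-0.79)*1 = 1.258884 - (-3.16) = 4.418884.
D >= 0, so the roots are real: z = (-b +/- sqrt(D)) / (2a) = (-1.122 +/- 2.102114) / (-1.58).
  z_1 = (-1.122 + 2.102114) / (-1.58) = -0.6203,   |z_1| = 0.6203.
  z_2 = (-1.122 - 2.102114) / (-1.58) = 2.0406,   |z_2| = 2.0406.
Moduli of all roots: 0.6203, 2.0406.
All moduli strictly greater than 1? No.
Verdict: Not invertible.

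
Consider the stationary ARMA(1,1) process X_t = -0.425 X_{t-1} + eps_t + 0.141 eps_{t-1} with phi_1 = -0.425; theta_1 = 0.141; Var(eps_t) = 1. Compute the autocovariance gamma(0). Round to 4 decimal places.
\gamma(0) = 1.0984

Multiply the model equation by X_{t-k} and take expectations. With theta_0 = psi_0 = 1 and psi_j the MA(infinity) weights, this gives
  gamma(k) - sum_i phi_i gamma(k-i) = c_k,
  c_k = sigma^2 * sum_{j=k..q} theta_j psi_{j-k}   (c_k = 0 for k > q),
using gamma(-m) = gamma(m).
psi-weights needed (psi_j = theta_j + sum_i phi_i psi_{j-i}):
  psi_1 = theta_1 + phi_1 = 0.141 + (-0.425) = -0.284
Right-hand sides:
  c_0 = sigma^2 (1 + theta_1 psi_1) = 1 * (1 + (0.141)(-0.284)) = 1 * 0.959956 = 0.959956
  c_1 = sigma^2 theta_1 = 1 * (0.141) = 0.141
  c_2 = 0
Equations for k = 0 and k = 1 (AR order 1):
  gamma(0) = phi_1 gamma(1) + c_0
  gamma(1) = phi_1 gamma(0) + c_1
Substituting the second into the first: gamma(0) (1 - phi_1^2) = c_0 + phi_1 c_1, so
  gamma(0) = (c_0 + phi_1 c_1) / (1 - phi_1^2) = (0.959956 + (-0.425)(0.141)) / (1 - (-0.425)^2) = 0.900031 / 0.819375 = 1.098436.
Therefore gamma(0) = 1.0984 (to 4 decimal places).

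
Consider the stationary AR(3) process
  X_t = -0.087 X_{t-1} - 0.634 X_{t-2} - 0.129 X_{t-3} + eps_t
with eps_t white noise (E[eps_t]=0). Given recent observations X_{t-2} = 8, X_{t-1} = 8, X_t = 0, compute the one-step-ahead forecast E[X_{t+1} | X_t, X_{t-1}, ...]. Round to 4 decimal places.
E[X_{t+1} \mid \mathcal F_t] = -6.1040

For an AR(p) model X_t = c + sum_i phi_i X_{t-i} + eps_t, the
one-step-ahead conditional mean is
  E[X_{t+1} | X_t, ...] = c + sum_i phi_i X_{t+1-i}.
Substitute known values:
  E[X_{t+1} | ...] = (-0.087) * (0) + (-0.634) * (8) + (-0.129) * (8)
                   = -6.1040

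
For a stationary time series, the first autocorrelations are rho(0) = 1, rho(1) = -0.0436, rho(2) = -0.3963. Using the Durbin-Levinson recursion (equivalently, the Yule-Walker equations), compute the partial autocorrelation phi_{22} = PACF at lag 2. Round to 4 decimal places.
\phi_{22} = -0.3990

The PACF at lag k is phi_{kk}, the last component of the solution
to the Yule-Walker system G_k phi = r_k where
  (G_k)_{ij} = rho(|i - j|), (r_k)_i = rho(i), i,j = 1..k.
Equivalently, Durbin-Levinson gives phi_{kk} iteratively:
  phi_{11} = rho(1)
  phi_{kk} = [rho(k) - sum_{j=1..k-1} phi_{k-1,j} rho(k-j)]
            / [1 - sum_{j=1..k-1} phi_{k-1,j} rho(j)],
  phi_{k,j} = phi_{k-1,j} - phi_{kk} phi_{k-1,k-j},  j = 1..k-1.
Step k = 1:
  phi_11 = rho(1) = -0.0436.
Step k = 2:
  phi_22 = [rho(2) - phi_11 rho(1)] / [1 - phi_11 rho(1)] = [-0.3963 - (-0.0436)(-0.0436)] / [1 - (-0.0436)(-0.0436)]
         = -0.39820096 / 0.99809904 = -0.399.
Therefore phi_{22} = -0.3990.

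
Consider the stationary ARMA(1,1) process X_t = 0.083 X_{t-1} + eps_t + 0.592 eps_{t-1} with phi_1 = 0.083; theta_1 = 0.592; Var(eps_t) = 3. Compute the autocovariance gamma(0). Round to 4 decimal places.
\gamma(0) = 4.3764

Multiply the model equation by X_{t-k} and take expectations. With theta_0 = psi_0 = 1 and psi_j the MA(infinity) weights, this gives
  gamma(k) - sum_i phi_i gamma(k-i) = c_k,
  c_k = sigma^2 * sum_{j=k..q} theta_j psi_{j-k}   (c_k = 0 for k > q),
using gamma(-m) = gamma(m).
psi-weights needed (psi_j = theta_j + sum_i phi_i psi_{j-i}):
  psi_1 = theta_1 + phi_1 = 0.592 + (0.083) = 0.675
Right-hand sides:
  c_0 = sigma^2 (1 + theta_1 psi_1) = 3 * (1 + (0.592)(0.675)) = 3 * 1.3996 = 4.1988
  c_1 = sigma^2 theta_1 = 3 * (0.592) = 1.776
  c_2 = 0
Equations for k = 0 and k = 1 (AR order 1):
  gamma(0) = phi_1 gamma(1) + c_0
  gamma(1) = phi_1 gamma(0) + c_1
Substituting the second into the first: gamma(0) (1 - phi_1^2) = c_0 + phi_1 c_1, so
  gamma(0) = (c_0 + phi_1 c_1) / (1 - phi_1^2) = (4.1988 + (0.083)(1.776)) / (1 - (0.083)^2) = 4.346208 / 0.993111 = 4.376357.
Therefore gamma(0) = 4.3764 (to 4 decimal places).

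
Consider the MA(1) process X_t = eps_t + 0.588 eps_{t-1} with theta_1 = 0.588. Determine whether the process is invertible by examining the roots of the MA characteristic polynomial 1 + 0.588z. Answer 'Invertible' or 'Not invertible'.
\text{Invertible}

The MA(q) characteristic polynomial is P(z) = 1 + 0.588z.
Invertibility requires all roots to lie outside the unit circle, i.e. |z| > 1 for every root.
This is linear in z: 1 + (0.588) z = 0  =>  z = -1/(0.588) = -1.70068,  |z| = 1.70068.
Moduli of all roots: 1.7007.
All moduli strictly greater than 1? Yes.
Verdict: Invertible.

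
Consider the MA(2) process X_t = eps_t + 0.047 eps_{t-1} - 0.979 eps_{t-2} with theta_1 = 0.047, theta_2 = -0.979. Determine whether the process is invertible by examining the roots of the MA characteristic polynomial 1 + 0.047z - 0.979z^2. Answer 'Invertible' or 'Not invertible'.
\text{Not invertible}

The MA(q) characteristic polynomial is P(z) = 1 + 0.047z - 0.979z^2.
Invertibility requires all roots to lie outside the unit circle, i.e. |z| > 1 for every root.
Set 1 + (0.047) z + (-0.979) z^2 = 0, i.e. a z^2 + b z + c = 0 with a = -0.979, b = 0.047, c = 1.
Discriminant D = b^2 - 4ac = (0.047)^2 - 4*(-0.979)*1 = 0.002209 - (-3.916) = 3.918209.
D >= 0, so the roots are real: z = (-b +/- sqrt(D)) / (2a) = (-0.047 +/- 1.979447) / (-1.958).
  z_1 = (-0.047 + 1.979447) / (-1.958) = -0.9869,   |z_1| = 0.9869.
  z_2 = (-0.047 - 1.979447) / (-1.958) = 1.035,   |z_2| = 1.035.
Moduli of all roots: 0.9869, 1.0350.
All moduli strictly greater than 1? No.
Verdict: Not invertible.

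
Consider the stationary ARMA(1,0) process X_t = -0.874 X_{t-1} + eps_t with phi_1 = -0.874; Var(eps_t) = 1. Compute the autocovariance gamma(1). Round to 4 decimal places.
\gamma(1) = -3.7014

Multiply the model equation by X_{t-k} and take expectations. With theta_0 = psi_0 = 1 and psi_j the MA(infinity) weights, this gives
  gamma(k) - sum_i phi_i gamma(k-i) = c_k,
  c_k = sigma^2 * sum_{j=k..q} theta_j psi_{j-k}   (c_k = 0 for k > q),
using gamma(-m) = gamma(m).
Pure AR (q = 0): c_0 = sigma^2 = 1, c_k = 0 for k >= 1.
Equations for k = 0 and k = 1 (AR order 1):
  gamma(0) = phi_1 gamma(1) + c_0
  gamma(1) = phi_1 gamma(0) + c_1
Substituting the second into the first: gamma(0) (1 - phi_1^2) = c_0 + phi_1 c_1, so
  gamma(0) = c_0 / (1 - phi_1^2) = 1 / (1 - (-0.874)^2) = 1 / 0.236124 = 4.235063.
  gamma(1) = phi_1 gamma(0) = (-0.874)(4.235063) = -3.701445.
Therefore gamma(1) = -3.7014 (to 4 decimal places).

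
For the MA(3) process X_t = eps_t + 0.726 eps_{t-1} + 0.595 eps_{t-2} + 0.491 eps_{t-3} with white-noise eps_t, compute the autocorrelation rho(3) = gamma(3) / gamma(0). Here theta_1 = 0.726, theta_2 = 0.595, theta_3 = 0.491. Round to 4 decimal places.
\rho(3) = 0.2314

For an MA(q) process with theta_0 = 1, the autocovariance is
  gamma(k) = sigma^2 * sum_{i=0..q-k} theta_i * theta_{i+k},
and rho(k) = gamma(k) / gamma(0). Sigma^2 cancels.
  numerator   = (1)*(0.491) = 0.491.
  denominator = (1)^2 + (0.726)^2 + (0.595)^2 + (0.491)^2 = 2.122182.
  rho(3) = 0.491 / 2.122182 = 0.2314.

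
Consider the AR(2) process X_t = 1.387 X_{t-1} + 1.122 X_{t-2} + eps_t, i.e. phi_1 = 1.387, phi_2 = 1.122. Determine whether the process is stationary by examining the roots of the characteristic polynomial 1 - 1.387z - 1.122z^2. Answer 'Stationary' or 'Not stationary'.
\text{Not stationary}

The AR(p) characteristic polynomial is P(z) = 1 - 1.387z - 1.122z^2.
Stationarity requires all roots to lie outside the unit circle, i.e. |z| > 1 for every root.
Set 1 + (-1.387) z + (-1.122) z^2 = 0, i.e. a z^2 + b z + c = 0 with a = -1.122, b = -1.387, c = 1.
Discriminant D = b^2 - 4ac = (-1.387)^2 - 4*(-1.122)*1 = 1.923769 - (-4.488) = 6.411769.
D >= 0, so the roots are real: z = (-b +/- sqrt(D)) / (2a) = (1.387 +/- 2.532147) / (-2.244).
  z_1 = (1.387 + 2.532147) / (-2.244) = -1.7465,   |z_1| = 1.7465.
  z_2 = (1.387 - 2.532147) / (-2.244) = 0.5103,   |z_2| = 0.5103.
Moduli of all roots: 1.7465, 0.5103.
All moduli strictly greater than 1? No.
Verdict: Not stationary.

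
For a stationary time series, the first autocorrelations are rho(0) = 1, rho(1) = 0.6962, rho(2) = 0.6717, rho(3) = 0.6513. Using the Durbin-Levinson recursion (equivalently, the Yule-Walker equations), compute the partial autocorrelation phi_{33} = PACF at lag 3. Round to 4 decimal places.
\phi_{33} = 0.2251

The PACF at lag k is phi_{kk}, the last component of the solution
to the Yule-Walker system G_k phi = r_k where
  (G_k)_{ij} = rho(|i - j|), (r_k)_i = rho(i), i,j = 1..k.
Equivalently, Durbin-Levinson gives phi_{kk} iteratively:
  phi_{11} = rho(1)
  phi_{kk} = [rho(k) - sum_{j=1..k-1} phi_{k-1,j} rho(k-j)]
            / [1 - sum_{j=1..k-1} phi_{k-1,j} rho(j)],
  phi_{k,j} = phi_{k-1,j} - phi_{kk} phi_{k-1,k-j},  j = 1..k-1.
Step k = 1:
  phi_11 = rho(1) = 0.6962.
Step k = 2:
  phi_22 = [rho(2) - phi_11 rho(1)] / [1 - phi_11 rho(1)] = [0.6717 - (0.6962)(0.6962)] / [1 - (0.6962)(0.6962)]
         = 0.18700556 / 0.51530556 = 0.362902.
  Update: phi_21 = phi_11 - phi_22 phi_11 = 0.6962 - (0.362902)(0.6962) = 0.443547.
Step k = 3:
  phi_33 = [rho(3) - phi_21 rho(2) - phi_22 rho(1)] / [1 - phi_21 rho(1) - phi_22 rho(2)]
    numerator   = 0.6513 - (0.443547)(0.6717) - (0.362902)(0.6962) = 0.10071662
    denominator = 1 - (0.443547)(0.6962) - (0.362902)(0.6717) = 0.44744082
  phi_33 = 0.10071662 / 0.44744082 = 0.2251.
Therefore phi_{33} = 0.2251.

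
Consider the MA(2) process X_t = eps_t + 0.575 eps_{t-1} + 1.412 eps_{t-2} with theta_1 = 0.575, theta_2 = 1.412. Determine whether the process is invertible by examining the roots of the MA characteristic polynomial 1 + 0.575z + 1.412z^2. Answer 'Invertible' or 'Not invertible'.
\text{Not invertible}

The MA(q) characteristic polynomial is P(z) = 1 + 0.575z + 1.412z^2.
Invertibility requires all roots to lie outside the unit circle, i.e. |z| > 1 for every root.
Set 1 + (0.575) z + (1.412) z^2 = 0, i.e. a z^2 + b z + c = 0 with a = 1.412, b = 0.575, c = 1.
Discriminant D = b^2 - 4ac = (0.575)^2 - 4*(1.412)*1 = 0.330625 - (5.648) = -5.317375.
D < 0, so the roots are the complex-conjugate pair z = (-b +/- i sqrt(-D)) / (2a) = -0.2036 +/- 0.8166i.
For a conjugate pair |z|^2 = z * conj(z) = (product of roots) = c/a = 1/(1.412) = 0.708215, so |z| = sqrt(0.708215) = 0.8416 for both roots.
Moduli of all roots: 0.8416, 0.8416.
All moduli strictly greater than 1? No.
Verdict: Not invertible.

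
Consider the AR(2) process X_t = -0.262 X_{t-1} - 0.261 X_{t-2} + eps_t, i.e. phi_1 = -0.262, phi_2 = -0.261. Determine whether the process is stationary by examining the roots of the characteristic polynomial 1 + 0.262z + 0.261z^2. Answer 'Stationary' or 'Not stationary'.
\text{Stationary}

The AR(p) characteristic polynomial is P(z) = 1 + 0.262z + 0.261z^2.
Stationarity requires all roots to lie outside the unit circle, i.e. |z| > 1 for every root.
Set 1 + (0.262) z + (0.261) z^2 = 0, i.e. a z^2 + b z + c = 0 with a = 0.261, b = 0.262, c = 1.
Discriminant D = b^2 - 4ac = (0.262)^2 - 4*(0.261)*1 = 0.068644 - (1.044) = -0.975356.
D < 0, so the roots are the complex-conjugate pair z = (-b +/- i sqrt(-D)) / (2a) = -0.5019 +/- 1.892i.
For a conjugate pair |z|^2 = z * conj(z) = (product of roots) = c/a = 1/(0.261) = 3.831418, so |z| = sqrt(3.831418) = 1.9574 for both roots.
Moduli of all roots: 1.9574, 1.9574.
All moduli strictly greater than 1? Yes.
Verdict: Stationary.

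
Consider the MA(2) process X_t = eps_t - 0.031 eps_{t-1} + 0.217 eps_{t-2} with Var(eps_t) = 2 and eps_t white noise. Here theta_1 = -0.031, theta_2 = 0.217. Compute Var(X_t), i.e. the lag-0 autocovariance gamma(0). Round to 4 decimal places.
\gamma(0) = 2.0961

For an MA(q) process X_t = eps_t + sum_i theta_i eps_{t-i} with
Var(eps_t) = sigma^2, the variance is
  gamma(0) = sigma^2 * (1 + sum_i theta_i^2).
  sum_i theta_i^2 = (-0.031)^2 + (0.217)^2 = 0.000961 + 0.047089 = 0.04805.
  gamma(0) = 2 * (1 + 0.04805) = 2 * 1.04805 = 2.0961.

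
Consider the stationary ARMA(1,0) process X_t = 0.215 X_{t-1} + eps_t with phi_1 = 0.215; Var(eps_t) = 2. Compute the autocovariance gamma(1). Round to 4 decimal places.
\gamma(1) = 0.4508

Multiply the model equation by X_{t-k} and take expectations. With theta_0 = psi_0 = 1 and psi_j the MA(infinity) weights, this gives
  gamma(k) - sum_i phi_i gamma(k-i) = c_k,
  c_k = sigma^2 * sum_{j=k..q} theta_j psi_{j-k}   (c_k = 0 for k > q),
using gamma(-m) = gamma(m).
Pure AR (q = 0): c_0 = sigma^2 = 2, c_k = 0 for k >= 1.
Equations for k = 0 and k = 1 (AR order 1):
  gamma(0) = phi_1 gamma(1) + c_0
  gamma(1) = phi_1 gamma(0) + c_1
Substituting the second into the first: gamma(0) (1 - phi_1^2) = c_0 + phi_1 c_1, so
  gamma(0) = c_0 / (1 - phi_1^2) = 2 / (1 - (0.215)^2) = 2 / 0.953775 = 2.096931.
  gamma(1) = phi_1 gamma(0) = (0.215)(2.096931) = 0.45084.
Therefore gamma(1) = 0.4508 (to 4 decimal places).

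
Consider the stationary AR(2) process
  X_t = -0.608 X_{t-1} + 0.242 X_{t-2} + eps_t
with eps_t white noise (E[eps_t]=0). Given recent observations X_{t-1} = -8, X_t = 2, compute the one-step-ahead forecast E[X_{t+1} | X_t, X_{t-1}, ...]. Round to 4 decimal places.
E[X_{t+1} \mid \mathcal F_t] = -3.1520

For an AR(p) model X_t = c + sum_i phi_i X_{t-i} + eps_t, the
one-step-ahead conditional mean is
  E[X_{t+1} | X_t, ...] = c + sum_i phi_i X_{t+1-i}.
Substitute known values:
  E[X_{t+1} | ...] = (-0.608) * (2) + (0.242) * (-8)
                   = -3.1520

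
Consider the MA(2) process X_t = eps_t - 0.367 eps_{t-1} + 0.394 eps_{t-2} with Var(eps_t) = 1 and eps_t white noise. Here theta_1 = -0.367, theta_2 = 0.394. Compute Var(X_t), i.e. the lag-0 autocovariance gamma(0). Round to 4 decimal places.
\gamma(0) = 1.2899

For an MA(q) process X_t = eps_t + sum_i theta_i eps_{t-i} with
Var(eps_t) = sigma^2, the variance is
  gamma(0) = sigma^2 * (1 + sum_i theta_i^2).
  sum_i theta_i^2 = (-0.367)^2 + (0.394)^2 = 0.134689 + 0.155236 = 0.289925.
  gamma(0) = 1 * (1 + 0.289925) = 1 * 1.289925 = 1.289925, which rounds to 1.2899.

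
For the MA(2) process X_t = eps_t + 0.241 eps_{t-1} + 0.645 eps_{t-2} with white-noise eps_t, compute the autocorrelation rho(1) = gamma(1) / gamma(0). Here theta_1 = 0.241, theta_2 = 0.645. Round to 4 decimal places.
\rho(1) = 0.2689

For an MA(q) process with theta_0 = 1, the autocovariance is
  gamma(k) = sigma^2 * sum_{i=0..q-k} theta_i * theta_{i+k},
and rho(k) = gamma(k) / gamma(0). Sigma^2 cancels.
  numerator   = (1)*(0.241) + (0.241)*(0.645) = 0.396445.
  denominator = (1)^2 + (0.241)^2 + (0.645)^2 = 1.474106.
  rho(1) = 0.396445 / 1.474106 = 0.2689.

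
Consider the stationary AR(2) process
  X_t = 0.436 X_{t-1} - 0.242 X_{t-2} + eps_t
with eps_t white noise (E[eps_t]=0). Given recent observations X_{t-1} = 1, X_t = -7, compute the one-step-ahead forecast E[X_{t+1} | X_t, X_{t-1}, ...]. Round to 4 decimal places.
E[X_{t+1} \mid \mathcal F_t] = -3.2940

For an AR(p) model X_t = c + sum_i phi_i X_{t-i} + eps_t, the
one-step-ahead conditional mean is
  E[X_{t+1} | X_t, ...] = c + sum_i phi_i X_{t+1-i}.
Substitute known values:
  E[X_{t+1} | ...] = (0.436) * (-7) + (-0.242) * (1)
                   = -3.2940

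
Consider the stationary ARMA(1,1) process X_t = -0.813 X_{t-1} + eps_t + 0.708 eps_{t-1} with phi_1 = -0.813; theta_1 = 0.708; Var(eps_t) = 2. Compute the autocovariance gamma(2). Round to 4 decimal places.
\gamma(2) = 0.2137

Multiply the model equation by X_{t-k} and take expectations. With theta_0 = psi_0 = 1 and psi_j the MA(infinity) weights, this gives
  gamma(k) - sum_i phi_i gamma(k-i) = c_k,
  c_k = sigma^2 * sum_{j=k..q} theta_j psi_{j-k}   (c_k = 0 for k > q),
using gamma(-m) = gamma(m).
psi-weights needed (psi_j = theta_j + sum_i phi_i psi_{j-i}):
  psi_1 = theta_1 + phi_1 = 0.708 + (-0.813) = -0.105
Right-hand sides:
  c_0 = sigma^2 (1 + theta_1 psi_1) = 2 * (1 + (0.708)(-0.105)) = 2 * 0.92566 = 1.85132
  c_1 = sigma^2 theta_1 = 2 * (0.708) = 1.416
  c_2 = 0
Equations for k = 0 and k = 1 (AR order 1):
  gamma(0) = phi_1 gamma(1) + c_0
  gamma(1) = phi_1 gamma(0) + c_1
Substituting the second into the first: gamma(0) (1 - phi_1^2) = c_0 + phi_1 c_1, so
  gamma(0) = (c_0 + phi_1 c_1) / (1 - phi_1^2) = (1.85132 + (-0.813)(1.416)) / (1 - (-0.813)^2) = 0.700112 / 0.339031 = 2.065038.
  gamma(1) = phi_1 gamma(0) + c_1 = (-0.813)(2.065038) + (1.416) = -0.262876.
For k = 2 (> q): gamma(2) = phi_1 gamma(1) = (-0.813)(-0.262876) = 0.213718.
Therefore gamma(2) = 0.2137 (to 4 decimal places).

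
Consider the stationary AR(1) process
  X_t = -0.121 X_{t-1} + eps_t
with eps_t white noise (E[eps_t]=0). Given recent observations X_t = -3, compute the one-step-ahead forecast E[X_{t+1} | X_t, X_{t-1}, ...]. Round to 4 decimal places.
E[X_{t+1} \mid \mathcal F_t] = 0.3630

For an AR(p) model X_t = c + sum_i phi_i X_{t-i} + eps_t, the
one-step-ahead conditional mean is
  E[X_{t+1} | X_t, ...] = c + sum_i phi_i X_{t+1-i}.
Substitute known values:
  E[X_{t+1} | ...] = (-0.121) * (-3)
                   = 0.3630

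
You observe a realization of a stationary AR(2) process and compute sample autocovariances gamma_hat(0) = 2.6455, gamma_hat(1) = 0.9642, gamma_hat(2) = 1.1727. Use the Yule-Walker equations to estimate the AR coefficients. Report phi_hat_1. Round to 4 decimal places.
\hat\phi_{1} = 0.2340

The Yule-Walker equations for an AR(p) process read, in matrix form,
  Gamma_p phi = r_p,   with   (Gamma_p)_{ij} = gamma(|i - j|),
                       (r_p)_i = gamma(i),   i,j = 1..p.
Substitute the sample gammas (Toeplitz matrix and right-hand side of size 2):
  Gamma_p = [[2.6455, 0.9642], [0.9642, 2.6455]]
  r_p     = [0.9642, 1.1727]
Written out:
  2.6455 phi_1 + 0.9642 phi_2 = 0.9642
  0.9642 phi_1 + 2.6455 phi_2 = 1.1727
Solve by Cramer's rule:
  det = gamma(0)^2 - gamma(1)^2 = (2.6455)^2 - (0.9642)^2 = 6.99867025 - 0.92968164 = 6.06898861
  phi_hat_1 = [gamma(1) gamma(0) - gamma(1) gamma(2)] / det = [(0.9642)(2.6455) - (0.9642)(1.1727)] / 6.06898861 = 1.42007376 / 6.06898861 = 0.234
  phi_hat_2 = [gamma(0) gamma(2) - gamma(1)^2] / det = [(2.6455)(1.1727) - (0.9642)^2] / 6.06898861 = 2.17269621 / 6.06898861 = 0.358
So phi_hat = [0.2340, 0.3580].
Therefore phi_hat_1 = 0.2340.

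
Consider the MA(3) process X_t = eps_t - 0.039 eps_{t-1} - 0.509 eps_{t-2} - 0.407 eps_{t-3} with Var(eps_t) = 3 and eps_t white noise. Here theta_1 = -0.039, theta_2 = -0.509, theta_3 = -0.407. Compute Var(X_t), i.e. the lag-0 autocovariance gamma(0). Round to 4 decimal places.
\gamma(0) = 4.2788

For an MA(q) process X_t = eps_t + sum_i theta_i eps_{t-i} with
Var(eps_t) = sigma^2, the variance is
  gamma(0) = sigma^2 * (1 + sum_i theta_i^2).
  sum_i theta_i^2 = (-0.039)^2 + (-0.509)^2 + (-0.407)^2 = 0.001521 + 0.259081 + 0.165649 = 0.426251.
  gamma(0) = 3 * (1 + 0.426251) = 3 * 1.426251 = 4.278753, which rounds to 4.2788.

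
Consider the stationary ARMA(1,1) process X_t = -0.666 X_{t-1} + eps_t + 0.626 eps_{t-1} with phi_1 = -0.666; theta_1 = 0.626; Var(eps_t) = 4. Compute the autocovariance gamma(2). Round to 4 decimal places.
\gamma(2) = 0.1117

Multiply the model equation by X_{t-k} and take expectations. With theta_0 = psi_0 = 1 and psi_j the MA(infinity) weights, this gives
  gamma(k) - sum_i phi_i gamma(k-i) = c_k,
  c_k = sigma^2 * sum_{j=k..q} theta_j psi_{j-k}   (c_k = 0 for k > q),
using gamma(-m) = gamma(m).
psi-weights needed (psi_j = theta_j + sum_i phi_i psi_{j-i}):
  psi_1 = theta_1 + phi_1 = 0.626 + (-0.666) = -0.04
Right-hand sides:
  c_0 = sigma^2 (1 + theta_1 psi_1) = 4 * (1 + (0.626)(-0.04)) = 4 * 0.97496 = 3.89984
  c_1 = sigma^2 theta_1 = 4 * (0.626) = 2.504
  c_2 = 0
Equations for k = 0 and k = 1 (AR order 1):
  gamma(0) = phi_1 gamma(1) + c_0
  gamma(1) = phi_1 gamma(0) + c_1
Substituting the second into the first: gamma(0) (1 - phi_1^2) = c_0 + phi_1 c_1, so
  gamma(0) = (c_0 + phi_1 c_1) / (1 - phi_1^2) = (3.89984 + (-0.666)(2.504)) / (1 - (-0.666)^2) = 2.232176 / 0.556444 = 4.011502.
  gamma(1) = phi_1 gamma(0) + c_1 = (-0.666)(4.011502) + (2.504) = -0.16766.
For k = 2 (> q): gamma(2) = phi_1 gamma(1) = (-0.666)(-0.16766) = 0.111662.
Therefore gamma(2) = 0.1117 (to 4 decimal places).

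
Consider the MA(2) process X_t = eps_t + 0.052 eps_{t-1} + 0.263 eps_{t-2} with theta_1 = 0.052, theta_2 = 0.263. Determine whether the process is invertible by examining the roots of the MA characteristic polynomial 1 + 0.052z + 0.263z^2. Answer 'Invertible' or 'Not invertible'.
\text{Invertible}

The MA(q) characteristic polynomial is P(z) = 1 + 0.052z + 0.263z^2.
Invertibility requires all roots to lie outside the unit circle, i.e. |z| > 1 for every root.
Set 1 + (0.052) z + (0.263) z^2 = 0, i.e. a z^2 + b z + c = 0 with a = 0.263, b = 0.052, c = 1.
Discriminant D = b^2 - 4ac = (0.052)^2 - 4*(0.263)*1 = 0.002704 - (1.052) = -1.049296.
D < 0, so the roots are the complex-conjugate pair z = (-b +/- i sqrt(-D)) / (2a) = -0.0989 +/- 1.9474i.
For a conjugate pair |z|^2 = z * conj(z) = (product of roots) = c/a = 1/(0.263) = 3.802281, so |z| = sqrt(3.802281) = 1.9499 for both roots.
Moduli of all roots: 1.9499, 1.9499.
All moduli strictly greater than 1? Yes.
Verdict: Invertible.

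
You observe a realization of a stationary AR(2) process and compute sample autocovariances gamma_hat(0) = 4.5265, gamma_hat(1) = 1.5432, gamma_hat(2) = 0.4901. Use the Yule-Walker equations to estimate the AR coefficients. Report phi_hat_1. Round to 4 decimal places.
\hat\phi_{1} = 0.3440

The Yule-Walker equations for an AR(p) process read, in matrix form,
  Gamma_p phi = r_p,   with   (Gamma_p)_{ij} = gamma(|i - j|),
                       (r_p)_i = gamma(i),   i,j = 1..p.
Substitute the sample gammas (Toeplitz matrix and right-hand side of size 2):
  Gamma_p = [[4.5265, 1.5432], [1.5432, 4.5265]]
  r_p     = [1.5432, 0.4901]
Written out:
  4.5265 phi_1 + 1.5432 phi_2 = 1.5432
  1.5432 phi_1 + 4.5265 phi_2 = 0.4901
Solve by Cramer's rule:
  det = gamma(0)^2 - gamma(1)^2 = (4.5265)^2 - (1.5432)^2 = 20.48920225 - 2.38146624 = 18.10773601
  phi_hat_1 = [gamma(1) gamma(0) - gamma(1) gamma(2)] / det = [(1.5432)(4.5265) - (1.5432)(0.4901)] / 18.10773601 = 6.22897248 / 18.10773601 = 0.344
  phi_hat_2 = [gamma(0) gamma(2) - gamma(1)^2] / det = [(4.5265)(0.4901) - (1.5432)^2] / 18.10773601 = -0.16302859 / 18.10773601 = -0.009
So phi_hat = [0.3440, -0.0090].
Therefore phi_hat_1 = 0.3440.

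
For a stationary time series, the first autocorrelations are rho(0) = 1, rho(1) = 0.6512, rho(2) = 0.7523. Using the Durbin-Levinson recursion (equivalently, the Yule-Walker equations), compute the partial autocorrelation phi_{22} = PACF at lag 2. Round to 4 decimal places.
\phi_{22} = 0.5699

The PACF at lag k is phi_{kk}, the last component of the solution
to the Yule-Walker system G_k phi = r_k where
  (G_k)_{ij} = rho(|i - j|), (r_k)_i = rho(i), i,j = 1..k.
Equivalently, Durbin-Levinson gives phi_{kk} iteratively:
  phi_{11} = rho(1)
  phi_{kk} = [rho(k) - sum_{j=1..k-1} phi_{k-1,j} rho(k-j)]
            / [1 - sum_{j=1..k-1} phi_{k-1,j} rho(j)],
  phi_{k,j} = phi_{k-1,j} - phi_{kk} phi_{k-1,k-j},  j = 1..k-1.
Step k = 1:
  phi_11 = rho(1) = 0.6512.
Step k = 2:
  phi_22 = [rho(2) - phi_11 rho(1)] / [1 - phi_11 rho(1)] = [0.7523 - (0.6512)(0.6512)] / [1 - (0.6512)(0.6512)]
         = 0.32823856 / 0.57593856 = 0.5699.
Therefore phi_{22} = 0.5699.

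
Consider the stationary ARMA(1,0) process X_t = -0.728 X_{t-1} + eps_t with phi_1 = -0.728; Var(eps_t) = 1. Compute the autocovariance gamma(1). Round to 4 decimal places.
\gamma(1) = -1.5489

Multiply the model equation by X_{t-k} and take expectations. With theta_0 = psi_0 = 1 and psi_j the MA(infinity) weights, this gives
  gamma(k) - sum_i phi_i gamma(k-i) = c_k,
  c_k = sigma^2 * sum_{j=k..q} theta_j psi_{j-k}   (c_k = 0 for k > q),
using gamma(-m) = gamma(m).
Pure AR (q = 0): c_0 = sigma^2 = 1, c_k = 0 for k >= 1.
Equations for k = 0 and k = 1 (AR order 1):
  gamma(0) = phi_1 gamma(1) + c_0
  gamma(1) = phi_1 gamma(0) + c_1
Substituting the second into the first: gamma(0) (1 - phi_1^2) = c_0 + phi_1 c_1, so
  gamma(0) = c_0 / (1 - phi_1^2) = 1 / (1 - (-0.728)^2) = 1 / 0.470016 = 2.127587.
  gamma(1) = phi_1 gamma(0) = (-0.728)(2.127587) = -1.548883.
Therefore gamma(1) = -1.5489 (to 4 decimal places).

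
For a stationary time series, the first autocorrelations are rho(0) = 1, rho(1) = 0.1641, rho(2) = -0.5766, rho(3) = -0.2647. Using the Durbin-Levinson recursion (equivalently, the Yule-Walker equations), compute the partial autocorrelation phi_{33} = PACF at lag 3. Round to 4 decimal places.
\phi_{33} = -0.0161

The PACF at lag k is phi_{kk}, the last component of the solution
to the Yule-Walker system G_k phi = r_k where
  (G_k)_{ij} = rho(|i - j|), (r_k)_i = rho(i), i,j = 1..k.
Equivalently, Durbin-Levinson gives phi_{kk} iteratively:
  phi_{11} = rho(1)
  phi_{kk} = [rho(k) - sum_{j=1..k-1} phi_{k-1,j} rho(k-j)]
            / [1 - sum_{j=1..k-1} phi_{k-1,j} rho(j)],
  phi_{k,j} = phi_{k-1,j} - phi_{kk} phi_{k-1,k-j},  j = 1..k-1.
Step k = 1:
  phi_11 = rho(1) = 0.1641.
Step k = 2:
  phi_22 = [rho(2) - phi_11 rho(1)] / [1 - phi_11 rho(1)] = [-0.5766 - (0.1641)(0.1641)] / [1 - (0.1641)(0.1641)]
         = -0.60352881 / 0.97307119 = -0.620231.
  Update: phi_21 = phi_11 - phi_22 phi_11 = 0.1641 - (-0.620231)(0.1641) = 0.26588.
Step k = 3:
  phi_33 = [rho(3) - phi_21 rho(2) - phi_22 rho(1)] / [1 - phi_21 rho(1) - phi_22 rho(2)]
    numerator   = -0.2647 - (0.26588)(-0.5766) - (-0.620231)(0.1641) = -0.00961377
    denominator = 1 - (0.26588)(0.1641) - (-0.620231)(-0.5766) = 0.59874398
  phi_33 = -0.00961377 / 0.59874398 = -0.0161.
Therefore phi_{33} = -0.0161.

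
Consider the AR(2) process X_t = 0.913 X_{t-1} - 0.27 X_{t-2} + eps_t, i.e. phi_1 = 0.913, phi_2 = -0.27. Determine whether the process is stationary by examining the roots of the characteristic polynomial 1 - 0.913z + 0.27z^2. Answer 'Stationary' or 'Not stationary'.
\text{Stationary}

The AR(p) characteristic polynomial is P(z) = 1 - 0.913z + 0.27z^2.
Stationarity requires all roots to lie outside the unit circle, i.e. |z| > 1 for every root.
Set 1 + (-0.913) z + (0.27) z^2 = 0, i.e. a z^2 + b z + c = 0 with a = 0.27, b = -0.913, c = 1.
Discriminant D = b^2 - 4ac = (-0.913)^2 - 4*(0.27)*1 = 0.833569 - (1.08) = -0.246431.
D < 0, so the roots are the complex-conjugate pair z = (-b +/- i sqrt(-D)) / (2a) = 1.6907 +/- 0.9193i.
For a conjugate pair |z|^2 = z * conj(z) = (product of roots) = c/a = 1/(0.27) = 3.703704, so |z| = sqrt(3.703704) = 1.9245 for both roots.
Moduli of all roots: 1.9245, 1.9245.
All moduli strictly greater than 1? Yes.
Verdict: Stationary.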